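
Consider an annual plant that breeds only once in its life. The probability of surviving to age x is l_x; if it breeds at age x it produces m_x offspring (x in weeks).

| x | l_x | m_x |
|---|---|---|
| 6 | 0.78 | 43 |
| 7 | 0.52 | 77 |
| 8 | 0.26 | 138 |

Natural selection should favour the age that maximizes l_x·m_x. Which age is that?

Expected offspring if breeding at age x = l_x × m_x:
  age 6: 0.78 × 43 = 33.540
  age 7: 0.52 × 77 = 40.040
  age 8: 0.26 × 138 = 35.880
Maximum at age 7 (40.040).

7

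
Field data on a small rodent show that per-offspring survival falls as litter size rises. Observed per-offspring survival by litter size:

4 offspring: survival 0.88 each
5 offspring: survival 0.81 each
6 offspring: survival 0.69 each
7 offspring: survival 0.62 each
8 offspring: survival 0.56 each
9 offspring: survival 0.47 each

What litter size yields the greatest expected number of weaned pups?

Expected weaned pups = c × s(c):
  c=4: 4 × 0.88 = 3.520
  c=5: 5 × 0.81 = 4.050
  c=6: 6 × 0.69 = 4.140
  c=7: 7 × 0.62 = 4.340
  c=8: 8 × 0.56 = 4.480
  c=9: 9 × 0.47 = 4.230
Maximum at c = 8 (4.480 weaned pups).

8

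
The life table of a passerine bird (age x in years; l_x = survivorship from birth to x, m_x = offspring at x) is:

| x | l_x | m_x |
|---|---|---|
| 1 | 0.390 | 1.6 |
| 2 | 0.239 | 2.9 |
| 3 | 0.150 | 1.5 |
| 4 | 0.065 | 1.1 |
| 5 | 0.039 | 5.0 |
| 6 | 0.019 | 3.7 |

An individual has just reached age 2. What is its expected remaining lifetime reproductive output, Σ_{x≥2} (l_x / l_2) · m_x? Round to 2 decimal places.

5.25

l_2 = 0.239. Conditional survival from age 2 to x is l_x / l_2.
  x=2: (0.239/0.239) × 2.9 = 2.9000
  x=3: (0.150/0.239) × 1.5 = 0.9414
  x=4: (0.065/0.239) × 1.1 = 0.2992
  x=5: (0.039/0.239) × 5.0 = 0.8159
  x=6: (0.019/0.239) × 3.7 = 0.2941
Sum = 2.9000 + 0.9414 + 0.2992 + 0.8159 + 0.2941 = 5.2506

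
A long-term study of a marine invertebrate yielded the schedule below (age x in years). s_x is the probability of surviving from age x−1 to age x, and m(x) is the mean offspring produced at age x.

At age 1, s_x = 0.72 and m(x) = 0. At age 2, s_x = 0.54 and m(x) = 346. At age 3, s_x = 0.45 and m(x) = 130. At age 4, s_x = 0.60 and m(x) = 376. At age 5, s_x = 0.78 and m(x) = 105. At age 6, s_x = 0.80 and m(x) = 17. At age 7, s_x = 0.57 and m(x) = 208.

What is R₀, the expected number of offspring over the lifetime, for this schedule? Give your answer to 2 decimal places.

Survivorship from birth: l_x = s_1·s_2·…·s_x.
  l_1 = 0.72000
  l_2 = 0.38880
  l_3 = 0.17496
  l_4 = 0.10498
  l_5 = 0.08188
  l_6 = 0.06551
  l_7 = 0.03734
R₀ = Σ l_x m(x):
  age 1: 0.72000 × 0 = 0.0000
  age 2: 0.38880 × 346 = 134.5248
  age 3: 0.17496 × 130 = 22.7448
  age 4: 0.10498 × 376 = 39.4725
  age 5: 0.08188 × 105 = 8.5974
  age 6: 0.06551 × 17 = 1.1137
  age 7: 0.03734 × 208 = 7.7667
R₀ = 0.0000 + 134.5248 + 22.7448 + 39.4725 + 8.5974 + 1.1137 + 7.7667 = 214.2199

214.22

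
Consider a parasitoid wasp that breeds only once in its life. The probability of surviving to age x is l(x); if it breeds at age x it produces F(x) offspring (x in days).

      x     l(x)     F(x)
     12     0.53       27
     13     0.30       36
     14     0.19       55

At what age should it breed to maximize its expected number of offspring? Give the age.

12

Expected offspring if breeding at age x = l(x) × F(x):
  age 12: 0.53 × 27 = 14.310
  age 13: 0.30 × 36 = 10.800
  age 14: 0.19 × 55 = 10.450
Maximum at age 12 (14.310).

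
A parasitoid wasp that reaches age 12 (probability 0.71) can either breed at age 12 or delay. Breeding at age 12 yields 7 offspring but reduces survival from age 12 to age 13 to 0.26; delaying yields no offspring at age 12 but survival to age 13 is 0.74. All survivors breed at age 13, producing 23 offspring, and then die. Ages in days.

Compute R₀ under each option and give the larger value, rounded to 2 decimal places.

breed at age 12: R₀ = 0.71 × (7 + 0.26 × 23) = 0.71 × 12.9800 = 9.2158
delay to age 13: R₀ = 0.71 × (0.74 × 23) = 0.71 × 17.0200 = 12.0842
Higher: delay to age 13 (12.0842).

12.08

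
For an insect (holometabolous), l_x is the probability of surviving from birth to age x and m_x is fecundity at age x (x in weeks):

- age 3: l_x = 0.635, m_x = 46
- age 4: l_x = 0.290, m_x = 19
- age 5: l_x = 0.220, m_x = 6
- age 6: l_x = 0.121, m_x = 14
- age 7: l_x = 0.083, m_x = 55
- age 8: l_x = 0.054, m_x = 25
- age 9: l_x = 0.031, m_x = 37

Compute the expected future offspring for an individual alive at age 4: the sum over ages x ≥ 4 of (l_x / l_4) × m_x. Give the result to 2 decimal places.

l_4 = 0.290. Conditional survival from age 4 to x is l_x / l_4.
  x=4: (0.290/0.290) × 19 = 19.0000
  x=5: (0.220/0.290) × 6 = 4.5517
  x=6: (0.121/0.290) × 14 = 5.8414
  x=7: (0.083/0.290) × 55 = 15.7414
  x=8: (0.054/0.290) × 25 = 4.6552
  x=9: (0.031/0.290) × 37 = 3.9552
Sum = 19.0000 + 4.5517 + 5.8414 + 15.7414 + 4.6552 + 3.9552 = 53.7448

53.74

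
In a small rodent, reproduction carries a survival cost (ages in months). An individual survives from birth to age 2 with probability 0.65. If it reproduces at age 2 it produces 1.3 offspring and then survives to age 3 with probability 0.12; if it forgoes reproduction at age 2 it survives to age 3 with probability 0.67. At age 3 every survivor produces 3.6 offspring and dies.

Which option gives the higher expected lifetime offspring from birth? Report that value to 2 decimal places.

breed at age 2: R₀ = 0.65 × (1.3 + 0.12 × 3.6) = 0.65 × 1.7320 = 1.1258
delay to age 3: R₀ = 0.65 × (0.67 × 3.6) = 0.65 × 2.4120 = 1.5678
Higher: delay to age 3 (1.5678).

1.57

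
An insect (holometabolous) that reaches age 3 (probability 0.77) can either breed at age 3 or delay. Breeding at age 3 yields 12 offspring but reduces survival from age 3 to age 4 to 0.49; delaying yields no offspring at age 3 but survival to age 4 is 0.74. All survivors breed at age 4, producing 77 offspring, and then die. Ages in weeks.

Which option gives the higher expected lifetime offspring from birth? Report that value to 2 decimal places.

breed at age 3: R₀ = 0.77 × (12 + 0.49 × 77) = 0.77 × 49.7300 = 38.2921
delay to age 4: R₀ = 0.77 × (0.74 × 77) = 0.77 × 56.9800 = 43.8746
Higher: delay to age 4 (43.8746).

43.87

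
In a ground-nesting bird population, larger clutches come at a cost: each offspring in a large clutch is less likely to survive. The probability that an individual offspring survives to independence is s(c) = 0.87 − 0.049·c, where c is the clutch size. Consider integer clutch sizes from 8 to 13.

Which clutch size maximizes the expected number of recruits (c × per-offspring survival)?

Expected recruits = c × s(c):
  c=8: 8 × 0.478 = 3.824
  c=9: 9 × 0.429 = 3.861
  c=10: 10 × 0.380 = 3.800
  c=11: 11 × 0.331 = 3.641
  c=12: 12 × 0.282 = 3.384
  c=13: 13 × 0.233 = 3.029
Maximum at c = 9 (3.861 recruits).

9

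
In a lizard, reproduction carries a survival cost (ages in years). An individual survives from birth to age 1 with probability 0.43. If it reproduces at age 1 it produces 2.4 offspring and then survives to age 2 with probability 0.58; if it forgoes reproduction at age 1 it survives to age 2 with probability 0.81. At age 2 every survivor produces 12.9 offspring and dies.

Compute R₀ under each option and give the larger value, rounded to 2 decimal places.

4.49

breed at age 1: R₀ = 0.43 × (2.4 + 0.58 × 12.9) = 0.43 × 9.8820 = 4.2493
delay to age 2: R₀ = 0.43 × (0.81 × 12.9) = 0.43 × 10.4490 = 4.4931
Higher: delay to age 2 (4.4931).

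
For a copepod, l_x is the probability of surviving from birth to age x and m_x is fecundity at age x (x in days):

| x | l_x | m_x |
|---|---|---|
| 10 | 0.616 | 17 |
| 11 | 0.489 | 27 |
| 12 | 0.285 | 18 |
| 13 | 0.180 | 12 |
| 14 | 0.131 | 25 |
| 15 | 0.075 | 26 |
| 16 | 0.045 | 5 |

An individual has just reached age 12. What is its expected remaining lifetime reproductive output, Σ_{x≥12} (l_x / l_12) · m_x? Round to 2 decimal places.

44.70

l_12 = 0.285. Conditional survival from age 12 to x is l_x / l_12.
  x=12: (0.285/0.285) × 18 = 18.0000
  x=13: (0.180/0.285) × 12 = 7.5789
  x=14: (0.131/0.285) × 25 = 11.4912
  x=15: (0.075/0.285) × 26 = 6.8421
  x=16: (0.045/0.285) × 5 = 0.7895
Sum = 18.0000 + 7.5789 + 11.4912 + 6.8421 + 0.7895 = 44.7018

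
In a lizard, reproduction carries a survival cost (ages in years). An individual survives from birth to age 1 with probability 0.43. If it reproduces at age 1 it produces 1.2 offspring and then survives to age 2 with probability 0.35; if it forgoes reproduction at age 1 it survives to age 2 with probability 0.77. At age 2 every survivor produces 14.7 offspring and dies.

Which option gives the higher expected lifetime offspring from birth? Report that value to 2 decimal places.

4.87

breed at age 1: R₀ = 0.43 × (1.2 + 0.35 × 14.7) = 0.43 × 6.3450 = 2.7283
delay to age 2: R₀ = 0.43 × (0.77 × 14.7) = 0.43 × 11.3190 = 4.8672
Higher: delay to age 2 (4.8672).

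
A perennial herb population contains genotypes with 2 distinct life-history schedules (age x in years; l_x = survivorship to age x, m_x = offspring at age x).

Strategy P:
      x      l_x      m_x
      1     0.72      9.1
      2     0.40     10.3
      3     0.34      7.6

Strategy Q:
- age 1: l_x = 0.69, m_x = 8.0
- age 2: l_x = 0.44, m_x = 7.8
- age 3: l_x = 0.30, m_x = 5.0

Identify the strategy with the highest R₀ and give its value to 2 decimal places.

13.26

Strategy P: R₀ = 0.72×9.1 + 0.40×10.3 + 0.34×7.6 = 13.2560
Strategy Q: R₀ = 0.69×8.0 + 0.44×7.8 + 0.30×5.0 = 10.4520
Highest R₀: strategy P with 13.2560.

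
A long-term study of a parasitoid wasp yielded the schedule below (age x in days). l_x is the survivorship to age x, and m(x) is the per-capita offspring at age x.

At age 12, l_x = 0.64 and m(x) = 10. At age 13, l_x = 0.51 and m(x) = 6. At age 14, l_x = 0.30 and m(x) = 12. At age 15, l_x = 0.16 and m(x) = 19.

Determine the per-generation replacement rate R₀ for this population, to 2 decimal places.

R₀ = Σ l_x m(x):
  age 12: 0.64 × 10 = 6.4000
  age 13: 0.51 × 6 = 3.0600
  age 14: 0.30 × 12 = 3.6000
  age 15: 0.16 × 19 = 3.0400
R₀ = 6.4000 + 3.0600 + 3.6000 + 3.0400 = 16.1000

16.10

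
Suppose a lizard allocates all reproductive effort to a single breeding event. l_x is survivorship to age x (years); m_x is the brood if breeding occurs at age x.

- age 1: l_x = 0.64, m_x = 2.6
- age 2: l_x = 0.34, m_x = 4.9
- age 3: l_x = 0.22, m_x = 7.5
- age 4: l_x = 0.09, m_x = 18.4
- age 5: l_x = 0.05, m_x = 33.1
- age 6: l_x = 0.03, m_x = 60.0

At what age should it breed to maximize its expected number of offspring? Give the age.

6

Expected offspring if breeding at age x = l_x × m_x:
  age 1: 0.64 × 2.6 = 1.664
  age 2: 0.34 × 4.9 = 1.666
  age 3: 0.22 × 7.5 = 1.650
  age 4: 0.09 × 18.4 = 1.656
  age 5: 0.05 × 33.1 = 1.655
  age 6: 0.03 × 60.0 = 1.800
Maximum at age 6 (1.800).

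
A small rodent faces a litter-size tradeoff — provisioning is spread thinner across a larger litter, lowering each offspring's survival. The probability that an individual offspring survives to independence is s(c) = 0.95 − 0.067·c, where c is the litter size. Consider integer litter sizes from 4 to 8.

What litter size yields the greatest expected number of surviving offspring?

Expected surviving offspring = c × s(c):
  c=4: 4 × 0.682 = 2.728
  c=5: 5 × 0.615 = 3.075
  c=6: 6 × 0.548 = 3.288
  c=7: 7 × 0.481 = 3.367
  c=8: 8 × 0.414 = 3.312
Maximum at c = 7 (3.367 surviving offspring).

7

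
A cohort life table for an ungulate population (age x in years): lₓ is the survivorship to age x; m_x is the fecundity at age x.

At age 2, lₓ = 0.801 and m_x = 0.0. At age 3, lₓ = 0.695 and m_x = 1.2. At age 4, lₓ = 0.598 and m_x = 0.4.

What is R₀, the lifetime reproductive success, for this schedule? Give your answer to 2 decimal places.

1.07

R₀ = Σ lₓ m_x:
  age 2: 0.801 × 0.0 = 0.0000
  age 3: 0.695 × 1.2 = 0.8340
  age 4: 0.598 × 0.4 = 0.2392
R₀ = 0.0000 + 0.8340 + 0.2392 = 1.0732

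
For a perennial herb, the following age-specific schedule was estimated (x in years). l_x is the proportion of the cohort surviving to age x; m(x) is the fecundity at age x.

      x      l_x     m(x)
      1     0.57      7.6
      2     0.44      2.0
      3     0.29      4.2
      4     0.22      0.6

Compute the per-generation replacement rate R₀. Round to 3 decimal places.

6.562

R₀ = Σ l_x m(x):
  age 1: 0.57 × 7.6 = 4.3320
  age 2: 0.44 × 2.0 = 0.8800
  age 3: 0.29 × 4.2 = 1.2180
  age 4: 0.22 × 0.6 = 0.1320
R₀ = 4.3320 + 0.8800 + 1.2180 + 0.1320 = 6.5620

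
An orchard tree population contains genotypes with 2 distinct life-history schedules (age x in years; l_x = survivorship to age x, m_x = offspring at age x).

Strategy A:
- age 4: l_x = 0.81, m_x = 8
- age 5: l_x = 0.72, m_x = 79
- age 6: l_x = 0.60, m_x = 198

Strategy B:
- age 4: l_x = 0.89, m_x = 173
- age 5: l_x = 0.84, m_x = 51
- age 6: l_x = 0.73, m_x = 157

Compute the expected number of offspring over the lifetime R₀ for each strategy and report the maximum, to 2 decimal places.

Strategy A: R₀ = 0.81×8 + 0.72×79 + 0.60×198 = 182.1600
Strategy B: R₀ = 0.89×173 + 0.84×51 + 0.73×157 = 311.4200
Highest R₀: strategy B with 311.4200.

311.42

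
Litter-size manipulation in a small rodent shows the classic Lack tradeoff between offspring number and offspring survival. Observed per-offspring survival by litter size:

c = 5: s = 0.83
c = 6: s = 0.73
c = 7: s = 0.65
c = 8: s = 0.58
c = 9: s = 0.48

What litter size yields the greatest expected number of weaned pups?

Expected weaned pups = c × s(c):
  c=5: 5 × 0.83 = 4.150
  c=6: 6 × 0.73 = 4.380
  c=7: 7 × 0.65 = 4.550
  c=8: 8 × 0.58 = 4.640
  c=9: 9 × 0.48 = 4.320
Maximum at c = 8 (4.640 weaned pups).

8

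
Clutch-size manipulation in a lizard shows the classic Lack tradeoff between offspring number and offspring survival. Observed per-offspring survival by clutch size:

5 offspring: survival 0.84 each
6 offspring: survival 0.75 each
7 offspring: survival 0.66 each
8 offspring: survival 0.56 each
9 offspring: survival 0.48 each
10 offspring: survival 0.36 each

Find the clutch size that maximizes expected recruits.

7

Expected recruits = c × s(c):
  c=5: 5 × 0.84 = 4.200
  c=6: 6 × 0.75 = 4.500
  c=7: 7 × 0.66 = 4.620
  c=8: 8 × 0.56 = 4.480
  c=9: 9 × 0.48 = 4.320
  c=10: 10 × 0.36 = 3.600
Maximum at c = 7 (4.620 recruits).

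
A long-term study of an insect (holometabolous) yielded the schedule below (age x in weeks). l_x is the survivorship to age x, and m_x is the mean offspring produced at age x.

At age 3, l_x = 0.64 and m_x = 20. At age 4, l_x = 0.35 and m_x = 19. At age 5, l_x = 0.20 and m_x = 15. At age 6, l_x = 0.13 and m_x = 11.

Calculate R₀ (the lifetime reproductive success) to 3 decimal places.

R₀ = Σ l_x m_x:
  age 3: 0.64 × 20 = 12.8000
  age 4: 0.35 × 19 = 6.6500
  age 5: 0.20 × 15 = 3.0000
  age 6: 0.13 × 11 = 1.4300
R₀ = 12.8000 + 6.6500 + 3.0000 + 1.4300 = 23.8800

23.880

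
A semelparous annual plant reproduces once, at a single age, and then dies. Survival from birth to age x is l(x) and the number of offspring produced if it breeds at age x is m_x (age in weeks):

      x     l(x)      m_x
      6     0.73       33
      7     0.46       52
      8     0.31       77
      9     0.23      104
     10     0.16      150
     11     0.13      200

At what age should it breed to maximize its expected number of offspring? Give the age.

Expected offspring if breeding at age x = l(x) × m_x:
  age 6: 0.73 × 33 = 24.090
  age 7: 0.46 × 52 = 23.920
  age 8: 0.31 × 77 = 23.870
  age 9: 0.23 × 104 = 23.920
  age 10: 0.16 × 150 = 24.000
  age 11: 0.13 × 200 = 26.000
Maximum at age 11 (26.000).

11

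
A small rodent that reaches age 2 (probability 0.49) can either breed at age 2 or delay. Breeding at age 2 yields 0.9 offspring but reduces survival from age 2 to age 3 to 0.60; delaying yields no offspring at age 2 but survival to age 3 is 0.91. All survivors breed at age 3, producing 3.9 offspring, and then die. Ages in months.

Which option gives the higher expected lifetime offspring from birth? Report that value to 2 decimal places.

1.74

breed at age 2: R₀ = 0.49 × (0.9 + 0.60 × 3.9) = 0.49 × 3.2400 = 1.5876
delay to age 3: R₀ = 0.49 × (0.91 × 3.9) = 0.49 × 3.5490 = 1.7390
Higher: delay to age 3 (1.7390).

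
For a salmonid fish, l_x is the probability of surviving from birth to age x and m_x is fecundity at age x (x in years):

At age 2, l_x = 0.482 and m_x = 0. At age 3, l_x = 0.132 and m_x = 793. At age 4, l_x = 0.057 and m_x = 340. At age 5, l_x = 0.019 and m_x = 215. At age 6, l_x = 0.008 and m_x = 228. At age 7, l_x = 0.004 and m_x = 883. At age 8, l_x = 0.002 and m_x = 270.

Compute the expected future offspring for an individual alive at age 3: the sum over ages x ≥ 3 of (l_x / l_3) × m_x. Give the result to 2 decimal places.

1015.43

l_3 = 0.132. Conditional survival from age 3 to x is l_x / l_3.
  x=3: (0.132/0.132) × 793 = 793.0000
  x=4: (0.057/0.132) × 340 = 146.8182
  x=5: (0.019/0.132) × 215 = 30.9470
  x=6: (0.008/0.132) × 228 = 13.8182
  x=7: (0.004/0.132) × 883 = 26.7576
  x=8: (0.002/0.132) × 270 = 4.0909
Sum = 793.0000 + 146.8182 + 30.9470 + 13.8182 + 26.7576 + 4.0909 = 1015.4318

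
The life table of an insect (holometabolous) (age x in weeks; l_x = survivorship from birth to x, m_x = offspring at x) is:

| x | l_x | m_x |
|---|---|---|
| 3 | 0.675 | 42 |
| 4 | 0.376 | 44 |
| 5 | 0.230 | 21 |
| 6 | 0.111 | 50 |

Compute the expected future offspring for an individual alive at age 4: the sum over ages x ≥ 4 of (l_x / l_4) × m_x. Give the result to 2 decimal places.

l_4 = 0.376. Conditional survival from age 4 to x is l_x / l_4.
  x=4: (0.376/0.376) × 44 = 44.0000
  x=5: (0.230/0.376) × 21 = 12.8457
  x=6: (0.111/0.376) × 50 = 14.7606
Sum = 44.0000 + 12.8457 + 14.7606 = 71.6064

71.61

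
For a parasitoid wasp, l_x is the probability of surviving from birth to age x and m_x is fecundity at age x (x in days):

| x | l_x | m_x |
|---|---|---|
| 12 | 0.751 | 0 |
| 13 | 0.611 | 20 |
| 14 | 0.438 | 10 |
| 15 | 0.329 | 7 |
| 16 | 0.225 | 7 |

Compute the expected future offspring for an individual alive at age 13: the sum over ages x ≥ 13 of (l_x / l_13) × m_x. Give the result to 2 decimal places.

l_13 = 0.611. Conditional survival from age 13 to x is l_x / l_13.
  x=13: (0.611/0.611) × 20 = 20.0000
  x=14: (0.438/0.611) × 10 = 7.1686
  x=15: (0.329/0.611) × 7 = 3.7692
  x=16: (0.225/0.611) × 7 = 2.5777
Sum = 20.0000 + 7.1686 + 3.7692 + 2.5777 = 33.5155

33.52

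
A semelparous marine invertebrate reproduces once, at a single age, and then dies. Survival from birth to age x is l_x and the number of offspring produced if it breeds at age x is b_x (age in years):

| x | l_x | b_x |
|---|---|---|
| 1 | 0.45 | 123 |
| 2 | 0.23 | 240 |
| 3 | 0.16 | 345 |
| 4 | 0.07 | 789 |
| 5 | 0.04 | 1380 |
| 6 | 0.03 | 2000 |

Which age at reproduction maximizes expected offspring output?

Expected offspring if breeding at age x = l_x × b_x:
  age 1: 0.45 × 123 = 55.350
  age 2: 0.23 × 240 = 55.200
  age 3: 0.16 × 345 = 55.200
  age 4: 0.07 × 789 = 55.230
  age 5: 0.04 × 1380 = 55.200
  age 6: 0.03 × 2000 = 60.000
Maximum at age 6 (60.000).

6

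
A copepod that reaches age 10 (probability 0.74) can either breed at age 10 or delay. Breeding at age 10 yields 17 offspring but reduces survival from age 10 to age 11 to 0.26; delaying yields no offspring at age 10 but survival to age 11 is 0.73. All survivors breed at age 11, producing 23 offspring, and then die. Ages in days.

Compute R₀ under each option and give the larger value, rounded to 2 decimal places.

breed at age 10: R₀ = 0.74 × (17 + 0.26 × 23) = 0.74 × 22.9800 = 17.0052
delay to age 11: R₀ = 0.74 × (0.73 × 23) = 0.74 × 16.7900 = 12.4246
Higher: breed at age 10 (17.0052).

17.01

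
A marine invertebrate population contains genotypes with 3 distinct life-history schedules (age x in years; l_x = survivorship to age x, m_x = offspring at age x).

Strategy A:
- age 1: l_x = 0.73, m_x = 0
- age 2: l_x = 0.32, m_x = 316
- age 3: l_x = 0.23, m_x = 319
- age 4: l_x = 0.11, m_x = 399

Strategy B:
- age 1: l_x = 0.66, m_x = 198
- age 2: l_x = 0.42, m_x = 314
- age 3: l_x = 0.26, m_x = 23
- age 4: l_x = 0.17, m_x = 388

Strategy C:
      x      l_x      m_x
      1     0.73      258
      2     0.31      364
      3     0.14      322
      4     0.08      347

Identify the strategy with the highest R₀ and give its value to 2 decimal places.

374.02

Strategy A: R₀ = 0.73×0 + 0.32×316 + 0.23×319 + 0.11×399 = 218.3800
Strategy B: R₀ = 0.66×198 + 0.42×314 + 0.26×23 + 0.17×388 = 334.5000
Strategy C: R₀ = 0.73×258 + 0.31×364 + 0.14×322 + 0.08×347 = 374.0200
Highest R₀: strategy C with 374.0200.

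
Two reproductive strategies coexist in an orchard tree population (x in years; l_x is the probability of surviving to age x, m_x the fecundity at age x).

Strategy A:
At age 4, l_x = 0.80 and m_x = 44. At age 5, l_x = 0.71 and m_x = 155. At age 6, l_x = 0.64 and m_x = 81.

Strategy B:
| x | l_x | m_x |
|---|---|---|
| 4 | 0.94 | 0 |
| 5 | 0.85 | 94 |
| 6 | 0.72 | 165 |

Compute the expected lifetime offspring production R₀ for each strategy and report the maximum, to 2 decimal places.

Strategy A: R₀ = 0.80×44 + 0.71×155 + 0.64×81 = 197.0900
Strategy B: R₀ = 0.94×0 + 0.85×94 + 0.72×165 = 198.7000
Highest R₀: strategy B with 198.7000.

198.70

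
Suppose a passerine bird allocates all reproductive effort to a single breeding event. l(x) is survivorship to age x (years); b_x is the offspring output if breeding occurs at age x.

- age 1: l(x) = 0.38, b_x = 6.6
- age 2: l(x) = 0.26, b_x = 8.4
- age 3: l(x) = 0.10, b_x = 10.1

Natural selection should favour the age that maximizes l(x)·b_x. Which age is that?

1

Expected offspring if breeding at age x = l(x) × b_x:
  age 1: 0.38 × 6.6 = 2.508
  age 2: 0.26 × 8.4 = 2.184
  age 3: 0.10 × 10.1 = 1.010
Maximum at age 1 (2.508).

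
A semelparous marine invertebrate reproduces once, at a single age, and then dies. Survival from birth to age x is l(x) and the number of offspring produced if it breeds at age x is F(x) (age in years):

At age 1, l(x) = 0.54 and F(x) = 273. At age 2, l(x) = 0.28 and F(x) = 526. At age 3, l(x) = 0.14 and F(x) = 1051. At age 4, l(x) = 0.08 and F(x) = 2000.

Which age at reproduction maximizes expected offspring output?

Expected offspring if breeding at age x = l(x) × F(x):
  age 1: 0.54 × 273 = 147.420
  age 2: 0.28 × 526 = 147.280
  age 3: 0.14 × 1051 = 147.140
  age 4: 0.08 × 2000 = 160.000
Maximum at age 4 (160.000).

4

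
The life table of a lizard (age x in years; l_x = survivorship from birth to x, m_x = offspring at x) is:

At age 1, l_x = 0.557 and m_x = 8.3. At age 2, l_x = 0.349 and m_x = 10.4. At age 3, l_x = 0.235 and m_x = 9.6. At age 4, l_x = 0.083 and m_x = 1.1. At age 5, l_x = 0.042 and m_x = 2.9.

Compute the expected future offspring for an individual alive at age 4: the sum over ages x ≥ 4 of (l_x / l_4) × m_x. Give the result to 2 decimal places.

2.57

l_4 = 0.083. Conditional survival from age 4 to x is l_x / l_4.
  x=4: (0.083/0.083) × 1.1 = 1.1000
  x=5: (0.042/0.083) × 2.9 = 1.4675
Sum = 1.1000 + 1.4675 = 2.5675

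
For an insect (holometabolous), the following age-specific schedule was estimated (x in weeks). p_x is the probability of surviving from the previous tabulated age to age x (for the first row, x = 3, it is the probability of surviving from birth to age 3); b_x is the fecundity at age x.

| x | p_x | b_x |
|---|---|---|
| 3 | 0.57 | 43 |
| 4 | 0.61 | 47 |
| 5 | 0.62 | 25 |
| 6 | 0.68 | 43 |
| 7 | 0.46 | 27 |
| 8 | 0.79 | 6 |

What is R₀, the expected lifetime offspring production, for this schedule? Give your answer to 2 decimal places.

Survivorship from birth: l_x = p_3·p_4·…·p_x.
  l_3 = 0.57000
  l_4 = 0.34770
  l_5 = 0.21557
  l_6 = 0.14659
  l_7 = 0.06743
  l_8 = 0.05327
R₀ = Σ l_x b_x:
  age 3: 0.57000 × 43 = 24.5100
  age 4: 0.34770 × 47 = 16.3419
  age 5: 0.21557 × 25 = 5.3893
  age 6: 0.14659 × 43 = 6.3034
  age 7: 0.06743 × 27 = 1.8206
  age 8: 0.05327 × 6 = 0.3196
R₀ = 24.5100 + 16.3419 + 5.3893 + 6.3034 + 1.8206 + 0.3196 = 54.6848

54.68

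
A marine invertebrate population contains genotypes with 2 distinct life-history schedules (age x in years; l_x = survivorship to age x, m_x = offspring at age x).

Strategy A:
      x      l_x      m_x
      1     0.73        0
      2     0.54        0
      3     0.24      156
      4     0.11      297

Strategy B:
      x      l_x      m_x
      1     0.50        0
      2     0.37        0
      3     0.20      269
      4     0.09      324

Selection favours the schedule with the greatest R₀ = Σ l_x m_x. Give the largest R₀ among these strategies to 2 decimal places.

82.96

Strategy A: R₀ = 0.73×0 + 0.54×0 + 0.24×156 + 0.11×297 = 70.1100
Strategy B: R₀ = 0.50×0 + 0.37×0 + 0.20×269 + 0.09×324 = 82.9600
Highest R₀: strategy B with 82.9600.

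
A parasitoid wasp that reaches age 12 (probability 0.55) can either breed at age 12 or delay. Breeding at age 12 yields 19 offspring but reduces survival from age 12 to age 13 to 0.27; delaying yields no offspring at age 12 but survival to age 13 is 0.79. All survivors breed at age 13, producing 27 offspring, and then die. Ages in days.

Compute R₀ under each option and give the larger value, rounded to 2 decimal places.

14.46

breed at age 12: R₀ = 0.55 × (19 + 0.27 × 27) = 0.55 × 26.2900 = 14.4595
delay to age 13: R₀ = 0.55 × (0.79 × 27) = 0.55 × 21.3300 = 11.7315
Higher: breed at age 12 (14.4595).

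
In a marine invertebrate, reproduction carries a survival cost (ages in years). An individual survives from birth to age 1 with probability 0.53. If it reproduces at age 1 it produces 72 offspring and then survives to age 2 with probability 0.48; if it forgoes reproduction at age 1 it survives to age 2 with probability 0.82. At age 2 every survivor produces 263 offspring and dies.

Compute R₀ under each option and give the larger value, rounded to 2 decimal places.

114.30

breed at age 1: R₀ = 0.53 × (72 + 0.48 × 263) = 0.53 × 198.2400 = 105.0672
delay to age 2: R₀ = 0.53 × (0.82 × 263) = 0.53 × 215.6600 = 114.2998
Higher: delay to age 2 (114.2998).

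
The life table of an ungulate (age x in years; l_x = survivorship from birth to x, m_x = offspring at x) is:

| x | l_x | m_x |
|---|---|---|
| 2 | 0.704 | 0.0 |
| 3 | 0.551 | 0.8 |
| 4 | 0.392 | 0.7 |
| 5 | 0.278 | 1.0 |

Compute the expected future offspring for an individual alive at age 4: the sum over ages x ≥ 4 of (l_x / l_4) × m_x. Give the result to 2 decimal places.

1.41

l_4 = 0.392. Conditional survival from age 4 to x is l_x / l_4.
  x=4: (0.392/0.392) × 0.7 = 0.7000
  x=5: (0.278/0.392) × 1.0 = 0.7092
Sum = 0.7000 + 0.7092 = 1.4092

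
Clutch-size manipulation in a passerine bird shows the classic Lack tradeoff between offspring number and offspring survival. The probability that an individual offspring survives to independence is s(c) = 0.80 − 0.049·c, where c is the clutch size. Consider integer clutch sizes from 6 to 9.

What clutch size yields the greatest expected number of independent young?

8

Expected independent young = c × s(c):
  c=6: 6 × 0.506 = 3.036
  c=7: 7 × 0.457 = 3.199
  c=8: 8 × 0.408 = 3.264
  c=9: 9 × 0.359 = 3.231
Maximum at c = 8 (3.264 independent young).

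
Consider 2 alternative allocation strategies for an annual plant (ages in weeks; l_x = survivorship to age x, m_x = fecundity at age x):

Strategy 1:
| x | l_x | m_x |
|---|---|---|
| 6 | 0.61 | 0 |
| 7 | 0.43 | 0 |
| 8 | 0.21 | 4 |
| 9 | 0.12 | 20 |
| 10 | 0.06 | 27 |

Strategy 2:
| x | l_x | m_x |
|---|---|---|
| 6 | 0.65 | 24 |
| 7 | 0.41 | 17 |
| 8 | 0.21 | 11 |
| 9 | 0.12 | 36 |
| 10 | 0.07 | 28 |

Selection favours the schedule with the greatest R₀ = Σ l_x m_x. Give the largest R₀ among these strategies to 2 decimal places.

31.16

Strategy 1: R₀ = 0.61×0 + 0.43×0 + 0.21×4 + 0.12×20 + 0.06×27 = 4.8600
Strategy 2: R₀ = 0.65×24 + 0.41×17 + 0.21×11 + 0.12×36 + 0.07×28 = 31.1600
Highest R₀: strategy 2 with 31.1600.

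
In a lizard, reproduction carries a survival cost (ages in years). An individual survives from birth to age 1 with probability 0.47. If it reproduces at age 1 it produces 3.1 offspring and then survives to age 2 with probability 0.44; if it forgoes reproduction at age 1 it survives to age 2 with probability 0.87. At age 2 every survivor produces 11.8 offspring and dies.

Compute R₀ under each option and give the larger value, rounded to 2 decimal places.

breed at age 1: R₀ = 0.47 × (3.1 + 0.44 × 11.8) = 0.47 × 8.2920 = 3.8972
delay to age 2: R₀ = 0.47 × (0.87 × 11.8) = 0.47 × 10.2660 = 4.8250
Higher: delay to age 2 (4.8250).

4.83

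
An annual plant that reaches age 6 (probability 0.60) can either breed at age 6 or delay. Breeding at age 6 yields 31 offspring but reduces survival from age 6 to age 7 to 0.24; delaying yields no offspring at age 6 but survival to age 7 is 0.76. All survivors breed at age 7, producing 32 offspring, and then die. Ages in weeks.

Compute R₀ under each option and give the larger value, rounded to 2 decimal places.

breed at age 6: R₀ = 0.60 × (31 + 0.24 × 32) = 0.60 × 38.6800 = 23.2080
delay to age 7: R₀ = 0.60 × (0.76 × 32) = 0.60 × 24.3200 = 14.5920
Higher: breed at age 6 (23.2080).

23.21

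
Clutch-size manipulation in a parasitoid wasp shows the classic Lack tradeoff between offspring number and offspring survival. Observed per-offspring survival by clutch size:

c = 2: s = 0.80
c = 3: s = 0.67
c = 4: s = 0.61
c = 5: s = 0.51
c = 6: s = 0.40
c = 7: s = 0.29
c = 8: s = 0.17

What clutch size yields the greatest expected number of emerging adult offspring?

Expected emerging adult offspring = c × s(c):
  c=2: 2 × 0.80 = 1.600
  c=3: 3 × 0.67 = 2.010
  c=4: 4 × 0.61 = 2.440
  c=5: 5 × 0.51 = 2.550
  c=6: 6 × 0.40 = 2.400
  c=7: 7 × 0.29 = 2.030
  c=8: 8 × 0.17 = 1.360
Maximum at c = 5 (2.550 emerging adult offspring).

5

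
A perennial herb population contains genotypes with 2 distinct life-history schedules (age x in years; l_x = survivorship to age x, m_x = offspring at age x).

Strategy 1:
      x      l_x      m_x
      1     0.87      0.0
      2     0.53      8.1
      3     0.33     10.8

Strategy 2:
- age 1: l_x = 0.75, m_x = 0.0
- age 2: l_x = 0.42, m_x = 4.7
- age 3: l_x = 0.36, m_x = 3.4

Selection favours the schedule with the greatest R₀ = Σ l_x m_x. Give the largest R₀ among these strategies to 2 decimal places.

Strategy 1: R₀ = 0.87×0.0 + 0.53×8.1 + 0.33×10.8 = 7.8570
Strategy 2: R₀ = 0.75×0.0 + 0.42×4.7 + 0.36×3.4 = 3.1980
Highest R₀: strategy 1 with 7.8570.

7.86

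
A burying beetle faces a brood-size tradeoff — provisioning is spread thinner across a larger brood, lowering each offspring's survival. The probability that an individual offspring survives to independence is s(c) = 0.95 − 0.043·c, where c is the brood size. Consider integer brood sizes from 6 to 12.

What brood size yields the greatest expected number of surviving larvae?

Expected surviving larvae = c × s(c):
  c=6: 6 × 0.692 = 4.152
  c=7: 7 × 0.649 = 4.543
  c=8: 8 × 0.606 = 4.848
  c=9: 9 × 0.563 = 5.067
  c=10: 10 × 0.520 = 5.200
  c=11: 11 × 0.477 = 5.247
  c=12: 12 × 0.434 = 5.208
Maximum at c = 11 (5.247 surviving larvae).

11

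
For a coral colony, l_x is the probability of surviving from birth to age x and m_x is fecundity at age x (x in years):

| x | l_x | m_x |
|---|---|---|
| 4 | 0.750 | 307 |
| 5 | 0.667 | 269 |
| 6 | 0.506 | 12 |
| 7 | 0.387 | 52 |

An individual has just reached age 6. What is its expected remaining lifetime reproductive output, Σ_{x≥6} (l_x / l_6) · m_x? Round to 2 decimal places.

l_6 = 0.506. Conditional survival from age 6 to x is l_x / l_6.
  x=6: (0.506/0.506) × 12 = 12.0000
  x=7: (0.387/0.506) × 52 = 39.7708
Sum = 12.0000 + 39.7708 = 51.7708

51.77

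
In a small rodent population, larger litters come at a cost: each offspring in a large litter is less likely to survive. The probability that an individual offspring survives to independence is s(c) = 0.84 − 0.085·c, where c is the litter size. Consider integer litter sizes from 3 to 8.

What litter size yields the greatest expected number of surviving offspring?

Expected surviving offspring = c × s(c):
  c=3: 3 × 0.585 = 1.755
  c=4: 4 × 0.500 = 2.000
  c=5: 5 × 0.415 = 2.075
  c=6: 6 × 0.330 = 1.980
  c=7: 7 × 0.245 = 1.715
  c=8: 8 × 0.160 = 1.280
Maximum at c = 5 (2.075 surviving offspring).

5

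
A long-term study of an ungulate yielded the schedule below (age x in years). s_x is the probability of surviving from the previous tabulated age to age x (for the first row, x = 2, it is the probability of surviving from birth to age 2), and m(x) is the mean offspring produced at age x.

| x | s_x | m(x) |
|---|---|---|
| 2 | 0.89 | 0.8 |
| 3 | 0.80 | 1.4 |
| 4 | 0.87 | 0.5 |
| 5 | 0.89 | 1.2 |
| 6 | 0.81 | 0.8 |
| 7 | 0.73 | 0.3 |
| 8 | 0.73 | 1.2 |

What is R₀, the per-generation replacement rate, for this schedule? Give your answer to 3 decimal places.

Survivorship from birth: l_x = s_2·s_3·…·s_x.
  l_2 = 0.89000
  l_3 = 0.71200
  l_4 = 0.61944
  l_5 = 0.55130
  l_6 = 0.44655
  l_7 = 0.32598
  l_8 = 0.23797
R₀ = Σ l_x m(x):
  age 2: 0.89000 × 0.8 = 0.7120
  age 3: 0.71200 × 1.4 = 0.9968
  age 4: 0.61944 × 0.5 = 0.3097
  age 5: 0.55130 × 1.2 = 0.6616
  age 6: 0.44655 × 0.8 = 0.3572
  age 7: 0.32598 × 0.3 = 0.0978
  age 8: 0.23797 × 1.2 = 0.2856
R₀ = 0.7120 + 0.9968 + 0.3097 + 0.6616 + 0.3572 + 0.0978 + 0.2856 = 3.4207

3.421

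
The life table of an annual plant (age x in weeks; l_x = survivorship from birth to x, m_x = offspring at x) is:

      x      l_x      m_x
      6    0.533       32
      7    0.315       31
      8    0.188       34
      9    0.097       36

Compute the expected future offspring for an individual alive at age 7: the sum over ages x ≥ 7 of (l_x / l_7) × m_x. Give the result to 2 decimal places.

l_7 = 0.315. Conditional survival from age 7 to x is l_x / l_7.
  x=7: (0.315/0.315) × 31 = 31.0000
  x=8: (0.188/0.315) × 34 = 20.2921
  x=9: (0.097/0.315) × 36 = 11.0857
Sum = 31.0000 + 20.2921 + 11.0857 = 62.3778

62.38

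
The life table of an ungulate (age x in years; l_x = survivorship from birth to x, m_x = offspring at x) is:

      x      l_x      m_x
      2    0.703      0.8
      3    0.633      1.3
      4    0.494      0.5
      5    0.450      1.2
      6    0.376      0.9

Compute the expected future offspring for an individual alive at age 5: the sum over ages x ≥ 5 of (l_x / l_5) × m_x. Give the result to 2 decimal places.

1.95

l_5 = 0.450. Conditional survival from age 5 to x is l_x / l_5.
  x=5: (0.450/0.450) × 1.2 = 1.2000
  x=6: (0.376/0.450) × 0.9 = 0.7520
Sum = 1.2000 + 0.7520 = 1.9520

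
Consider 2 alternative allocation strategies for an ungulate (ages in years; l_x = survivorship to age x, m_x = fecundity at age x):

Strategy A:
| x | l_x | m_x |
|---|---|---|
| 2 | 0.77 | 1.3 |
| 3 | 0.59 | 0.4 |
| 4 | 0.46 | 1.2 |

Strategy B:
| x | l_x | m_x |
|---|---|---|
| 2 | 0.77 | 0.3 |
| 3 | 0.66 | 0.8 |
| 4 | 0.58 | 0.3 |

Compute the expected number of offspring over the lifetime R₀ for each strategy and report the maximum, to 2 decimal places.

1.79

Strategy A: R₀ = 0.77×1.3 + 0.59×0.4 + 0.46×1.2 = 1.7890
Strategy B: R₀ = 0.77×0.3 + 0.66×0.8 + 0.58×0.3 = 0.9330
Highest R₀: strategy A with 1.7890.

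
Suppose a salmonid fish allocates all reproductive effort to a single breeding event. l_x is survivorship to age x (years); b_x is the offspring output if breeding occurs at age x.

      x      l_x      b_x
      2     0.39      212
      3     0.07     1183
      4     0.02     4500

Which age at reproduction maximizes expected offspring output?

Expected offspring if breeding at age x = l_x × b_x:
  age 2: 0.39 × 212 = 82.680
  age 3: 0.07 × 1183 = 82.810
  age 4: 0.02 × 4500 = 90.000
Maximum at age 4 (90.000).

4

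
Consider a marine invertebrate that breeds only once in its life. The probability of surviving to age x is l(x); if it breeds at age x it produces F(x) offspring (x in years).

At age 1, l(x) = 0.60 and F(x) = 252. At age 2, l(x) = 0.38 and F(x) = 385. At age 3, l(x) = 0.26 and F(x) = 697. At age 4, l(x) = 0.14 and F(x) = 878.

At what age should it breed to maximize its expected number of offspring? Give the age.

3

Expected offspring if breeding at age x = l(x) × F(x):
  age 1: 0.60 × 252 = 151.200
  age 2: 0.38 × 385 = 146.300
  age 3: 0.26 × 697 = 181.220
  age 4: 0.14 × 878 = 122.920
Maximum at age 3 (181.220).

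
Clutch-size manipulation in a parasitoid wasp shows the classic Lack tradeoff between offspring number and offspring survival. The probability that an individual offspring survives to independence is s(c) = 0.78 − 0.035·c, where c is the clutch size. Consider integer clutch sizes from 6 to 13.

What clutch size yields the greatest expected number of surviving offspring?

11

Expected surviving offspring = c × s(c):
  c=6: 6 × 0.570 = 3.420
  c=7: 7 × 0.535 = 3.745
  c=8: 8 × 0.500 = 4.000
  c=9: 9 × 0.465 = 4.185
  c=10: 10 × 0.430 = 4.300
  c=11: 11 × 0.395 = 4.345
  c=12: 12 × 0.360 = 4.320
  c=13: 13 × 0.325 = 4.225
Maximum at c = 11 (4.345 surviving offspring).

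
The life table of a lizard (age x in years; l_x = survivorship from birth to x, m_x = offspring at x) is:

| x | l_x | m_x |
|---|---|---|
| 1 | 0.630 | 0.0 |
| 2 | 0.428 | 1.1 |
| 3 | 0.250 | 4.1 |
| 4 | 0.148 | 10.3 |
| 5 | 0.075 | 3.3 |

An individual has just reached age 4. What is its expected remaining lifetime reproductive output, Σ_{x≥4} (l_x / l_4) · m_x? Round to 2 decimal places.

l_4 = 0.148. Conditional survival from age 4 to x is l_x / l_4.
  x=4: (0.148/0.148) × 10.3 = 10.3000
  x=5: (0.075/0.148) × 3.3 = 1.6723
Sum = 10.3000 + 1.6723 = 11.9723

11.97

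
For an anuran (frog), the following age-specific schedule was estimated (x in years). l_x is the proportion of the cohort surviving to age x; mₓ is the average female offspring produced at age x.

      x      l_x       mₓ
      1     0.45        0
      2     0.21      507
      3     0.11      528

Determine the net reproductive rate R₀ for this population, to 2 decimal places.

164.55

R₀ = Σ l_x mₓ:
  age 1: 0.45 × 0 = 0.0000
  age 2: 0.21 × 507 = 106.4700
  age 3: 0.11 × 528 = 58.0800
R₀ = 0.0000 + 106.4700 + 58.0800 = 164.5500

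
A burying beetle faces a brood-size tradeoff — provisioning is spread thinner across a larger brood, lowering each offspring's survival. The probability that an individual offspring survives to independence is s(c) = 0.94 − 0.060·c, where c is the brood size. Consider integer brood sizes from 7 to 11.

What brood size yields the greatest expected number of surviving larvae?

Expected surviving larvae = c × s(c):
  c=7: 7 × 0.520 = 3.640
  c=8: 8 × 0.460 = 3.680
  c=9: 9 × 0.400 = 3.600
  c=10: 10 × 0.340 = 3.400
  c=11: 11 × 0.280 = 3.080
Maximum at c = 8 (3.680 surviving larvae).

8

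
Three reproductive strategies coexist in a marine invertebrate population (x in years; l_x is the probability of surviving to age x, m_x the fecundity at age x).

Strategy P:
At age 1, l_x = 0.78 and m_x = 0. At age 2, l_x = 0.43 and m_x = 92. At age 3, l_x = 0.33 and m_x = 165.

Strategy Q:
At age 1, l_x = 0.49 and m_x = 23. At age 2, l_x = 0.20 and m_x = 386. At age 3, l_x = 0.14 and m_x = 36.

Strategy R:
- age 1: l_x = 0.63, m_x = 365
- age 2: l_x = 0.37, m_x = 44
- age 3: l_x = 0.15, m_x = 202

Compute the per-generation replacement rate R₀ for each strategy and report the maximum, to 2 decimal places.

276.53

Strategy P: R₀ = 0.78×0 + 0.43×92 + 0.33×165 = 94.0100
Strategy Q: R₀ = 0.49×23 + 0.20×386 + 0.14×36 = 93.5100
Strategy R: R₀ = 0.63×365 + 0.37×44 + 0.15×202 = 276.5300
Highest R₀: strategy R with 276.5300.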